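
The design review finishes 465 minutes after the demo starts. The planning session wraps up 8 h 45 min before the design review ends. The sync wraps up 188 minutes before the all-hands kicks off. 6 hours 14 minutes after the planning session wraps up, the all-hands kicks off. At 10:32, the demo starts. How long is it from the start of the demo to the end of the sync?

2 hours 6 minutes

The design review ends at 10:32 + 465 min = 18:17.
The planning session ends at 18:17 − 525 min = 09:32.
The all-hands starts at 09:32 + 374 min = 15:46.
The sync ends at 15:46 − 188 min = 12:38.
From 10:32 to 12:38 is 2 hours 6 minutes.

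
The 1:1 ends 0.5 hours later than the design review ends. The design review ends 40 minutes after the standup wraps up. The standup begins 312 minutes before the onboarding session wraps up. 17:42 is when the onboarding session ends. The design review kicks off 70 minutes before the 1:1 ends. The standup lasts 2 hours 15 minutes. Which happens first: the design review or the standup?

the standup

The standup starts at 17:42 − 312 min = 12:30.
The standup ends at 12:30 + 135 min = 14:45.
The design review ends at 14:45 + 40 min = 15:25.
The 1:1 ends at 15:25 + 30 min = 15:55.
The design review starts at 15:55 − 70 min = 14:45.
The design review starts at 14:45 and the standup starts at 12:30, so the standup is first.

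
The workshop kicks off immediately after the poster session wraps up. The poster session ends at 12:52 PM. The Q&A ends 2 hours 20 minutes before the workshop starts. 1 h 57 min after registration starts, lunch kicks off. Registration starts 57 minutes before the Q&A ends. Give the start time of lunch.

The workshop starts at 12:52 PM.
The Q&A ends at 12:52 PM − 140 min = 10:32 AM.
Registration starts at 10:32 AM − 57 min = 9:35 AM.
Lunch starts at 9:35 AM + 117 min = 11:32 AM.

11:32 AM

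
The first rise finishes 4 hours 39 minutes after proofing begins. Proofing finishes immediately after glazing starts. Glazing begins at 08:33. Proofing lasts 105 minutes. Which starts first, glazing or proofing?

proofing

Proofing ends at 08:33.
Proofing starts at 08:33 − 105 min = 06:48.
Glazing starts at 08:33 and proofing starts at 06:48, so proofing is first.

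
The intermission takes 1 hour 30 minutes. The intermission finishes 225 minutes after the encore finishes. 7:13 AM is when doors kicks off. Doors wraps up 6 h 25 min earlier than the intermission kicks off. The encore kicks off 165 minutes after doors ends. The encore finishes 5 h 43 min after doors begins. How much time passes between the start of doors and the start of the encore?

The encore ends at 7:13 AM + 343 min = 12:56 PM.
The intermission ends at 12:56 PM + 225 min = 4:41 PM.
The intermission starts at 4:41 PM − 90 min = 3:11 PM.
Doors ends at 3:11 PM − 385 min = 8:46 AM.
The encore starts at 8:46 AM + 165 min = 11:31 AM.
From 7:13 AM to 11:31 AM is 4 h 18 min.

4 h 18 min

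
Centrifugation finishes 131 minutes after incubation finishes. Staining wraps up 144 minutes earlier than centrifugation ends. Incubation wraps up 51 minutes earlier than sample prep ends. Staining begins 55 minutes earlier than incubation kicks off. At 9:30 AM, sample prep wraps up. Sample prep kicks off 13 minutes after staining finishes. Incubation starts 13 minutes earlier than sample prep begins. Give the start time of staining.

Incubation ends at 9:30 AM − 51 min = 8:39 AM.
Centrifugation ends at 8:39 AM + 131 min = 10:50 AM.
Staining ends at 10:50 AM − 144 min = 8:26 AM.
Sample prep starts at 8:26 AM + 13 min = 8:39 AM.
Incubation starts at 8:39 AM − 13 min = 8:26 AM.
Staining starts at 8:26 AM − 55 min = 7:31 AM.

7:31 AM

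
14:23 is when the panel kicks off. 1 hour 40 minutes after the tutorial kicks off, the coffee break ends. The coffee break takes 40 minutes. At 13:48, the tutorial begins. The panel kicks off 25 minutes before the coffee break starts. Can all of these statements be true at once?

Yes

The coffee break ends at 13:48 + 100 min = 15:28.
The coffee break starts at 15:28 − 40 min = 14:48.
The panel starts at 14:48 − 25 min = 14:23.
That matches the stated 14:23, so the schedule is consistent.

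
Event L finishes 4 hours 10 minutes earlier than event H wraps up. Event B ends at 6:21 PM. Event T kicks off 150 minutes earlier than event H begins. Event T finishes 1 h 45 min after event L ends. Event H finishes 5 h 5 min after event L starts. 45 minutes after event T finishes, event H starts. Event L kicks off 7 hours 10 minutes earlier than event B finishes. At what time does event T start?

12:06 PM

Event L starts at 6:21 PM − 430 min = 11:11 AM.
Event H ends at 11:11 AM + 305 min = 4:16 PM.
Event L ends at 4:16 PM − 250 min = 12:06 PM.
Event T ends at 12:06 PM + 105 min = 1:51 PM.
Event H starts at 1:51 PM + 45 min = 2:36 PM.
Event T starts at 2:36 PM − 150 min = 12:06 PM.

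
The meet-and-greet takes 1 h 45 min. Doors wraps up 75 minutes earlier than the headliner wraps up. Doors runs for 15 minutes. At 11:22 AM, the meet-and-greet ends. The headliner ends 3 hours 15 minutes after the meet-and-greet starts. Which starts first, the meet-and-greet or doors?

The meet-and-greet starts at 11:22 AM − 105 min = 9:37 AM.
The headliner ends at 9:37 AM + 195 min = 12:52 PM.
Doors ends at 12:52 PM − 75 min = 11:37 AM.
Doors starts at 11:37 AM − 15 min = 11:22 AM.
The meet-and-greet starts at 9:37 AM and doors starts at 11:22 AM, so the meet-and-greet is first.

the meet-and-greet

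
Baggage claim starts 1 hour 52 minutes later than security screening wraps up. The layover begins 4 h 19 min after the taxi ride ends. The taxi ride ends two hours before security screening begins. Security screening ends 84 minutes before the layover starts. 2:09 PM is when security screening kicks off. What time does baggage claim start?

4:56 PM

The taxi ride ends at 2:09 PM − 120 min = 12:09 PM.
The layover starts at 12:09 PM + 259 min = 4:28 PM.
Security screening ends at 4:28 PM − 84 min = 3:04 PM.
Baggage claim starts at 3:04 PM + 112 min = 4:56 PM.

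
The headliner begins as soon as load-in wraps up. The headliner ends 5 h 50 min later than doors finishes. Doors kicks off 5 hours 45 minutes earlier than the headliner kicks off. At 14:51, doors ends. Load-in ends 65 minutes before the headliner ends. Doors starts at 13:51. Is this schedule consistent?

The headliner ends at 14:51 + 350 min = 20:41.
Load-in ends at 20:41 − 65 min = 19:36.
So the headliner starts at 19:36.
Doors starts at 19:36 − 345 min = 13:51.
That matches the stated 13:51, so the schedule is consistent.

Yes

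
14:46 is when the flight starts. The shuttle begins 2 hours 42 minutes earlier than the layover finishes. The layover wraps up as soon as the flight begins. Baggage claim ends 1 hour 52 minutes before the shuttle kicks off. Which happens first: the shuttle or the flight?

the shuttle

The layover ends at 14:46.
The shuttle starts at 14:46 − 162 min = 12:04.
The shuttle starts at 12:04 and the flight starts at 14:46, so the shuttle is first.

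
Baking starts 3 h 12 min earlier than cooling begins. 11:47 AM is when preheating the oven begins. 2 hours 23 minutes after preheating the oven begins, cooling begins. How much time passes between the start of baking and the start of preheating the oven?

Cooling starts at 11:47 AM + 143 min = 2:10 PM.
Baking starts at 2:10 PM − 192 min = 10:58 AM.
From 10:58 AM to 11:47 AM is 49 minutes.

49 minutes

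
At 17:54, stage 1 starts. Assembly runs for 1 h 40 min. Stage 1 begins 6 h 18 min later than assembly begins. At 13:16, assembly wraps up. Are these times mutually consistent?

Yes

Assembly starts at 13:16 − 100 min = 11:36.
Stage 1 starts at 11:36 + 378 min = 17:54.
That matches the stated 17:54, so the schedule is consistent.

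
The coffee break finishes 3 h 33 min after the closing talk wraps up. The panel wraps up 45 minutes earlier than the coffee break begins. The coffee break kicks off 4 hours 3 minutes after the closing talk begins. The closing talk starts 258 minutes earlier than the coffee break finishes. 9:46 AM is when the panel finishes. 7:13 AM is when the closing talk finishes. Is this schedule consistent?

The coffee break ends at 7:13 AM + 213 min = 10:46 AM.
The closing talk starts at 10:46 AM − 258 min = 6:28 AM.
The coffee break starts at 6:28 AM + 243 min = 10:31 AM.
The panel ends at 10:31 AM − 45 min = 9:46 AM.
That matches the stated 9:46 AM, so the schedule is consistent.

Yes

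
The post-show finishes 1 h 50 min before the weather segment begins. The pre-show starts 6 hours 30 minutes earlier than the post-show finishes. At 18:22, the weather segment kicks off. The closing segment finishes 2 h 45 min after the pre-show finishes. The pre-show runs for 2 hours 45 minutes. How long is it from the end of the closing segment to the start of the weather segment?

2 h 50 min

The post-show ends at 18:22 − 110 min = 16:32.
The pre-show starts at 16:32 − 390 min = 10:02.
The pre-show ends at 10:02 + 165 min = 12:47.
The closing segment ends at 12:47 + 165 min = 15:32.
From 15:32 to 18:22 is 2 h 50 min.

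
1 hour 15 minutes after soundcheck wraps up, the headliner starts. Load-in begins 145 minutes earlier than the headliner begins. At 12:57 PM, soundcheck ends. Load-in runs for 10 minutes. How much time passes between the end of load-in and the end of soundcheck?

60 minutes

The headliner starts at 12:57 PM + 75 min = 2:12 PM.
Load-in starts at 2:12 PM − 145 min = 11:47 AM.
Load-in ends at 11:47 AM + 10 min = 11:57 AM.
From 11:57 AM to 12:57 PM is 60 minutes.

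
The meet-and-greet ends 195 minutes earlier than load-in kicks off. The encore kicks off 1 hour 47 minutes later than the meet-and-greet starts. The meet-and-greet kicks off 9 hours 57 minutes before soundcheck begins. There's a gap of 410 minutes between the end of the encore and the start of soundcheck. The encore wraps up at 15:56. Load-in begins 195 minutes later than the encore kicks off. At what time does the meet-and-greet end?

Soundcheck starts at 15:56 + 410 min = 22:46.
The meet-and-greet starts at 22:46 − 597 min = 12:49.
The encore starts at 12:49 + 107 min = 14:36.
Load-in starts at 14:36 + 195 min = 17:51.
The meet-and-greet ends at 17:51 − 195 min = 14:36.

14:36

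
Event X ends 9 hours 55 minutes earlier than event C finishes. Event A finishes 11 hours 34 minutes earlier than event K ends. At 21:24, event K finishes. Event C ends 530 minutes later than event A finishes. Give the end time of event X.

08:45

Event A ends at 21:24 − 694 min = 09:50.
Event C ends at 09:50 + 530 min = 18:40.
Event X ends at 18:40 − 595 min = 08:45.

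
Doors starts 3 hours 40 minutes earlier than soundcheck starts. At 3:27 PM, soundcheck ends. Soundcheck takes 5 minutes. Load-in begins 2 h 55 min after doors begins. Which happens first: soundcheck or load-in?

Soundcheck starts at 3:27 PM − 5 min = 3:22 PM.
Doors starts at 3:22 PM − 220 min = 11:42 AM.
Load-in starts at 11:42 AM + 175 min = 2:37 PM.
Soundcheck starts at 3:22 PM and load-in starts at 2:37 PM, so load-in is first.

load-in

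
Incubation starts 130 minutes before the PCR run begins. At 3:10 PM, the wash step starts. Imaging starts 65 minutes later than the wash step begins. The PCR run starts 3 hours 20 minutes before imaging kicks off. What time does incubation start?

10:45 AM

Imaging starts at 3:10 PM + 65 min = 4:15 PM.
The PCR run starts at 4:15 PM − 200 min = 12:55 PM.
Incubation starts at 12:55 PM − 130 min = 10:45 AM.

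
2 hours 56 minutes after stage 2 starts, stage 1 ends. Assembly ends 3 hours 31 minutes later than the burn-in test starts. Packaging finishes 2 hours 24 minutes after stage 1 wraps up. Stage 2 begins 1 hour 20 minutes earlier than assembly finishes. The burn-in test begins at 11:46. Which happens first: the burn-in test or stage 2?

the burn-in test

Assembly ends at 11:46 + 211 min = 15:17.
Stage 2 starts at 15:17 − 80 min = 13:57.
The burn-in test starts at 11:46 and stage 2 starts at 13:57, so the burn-in test is first.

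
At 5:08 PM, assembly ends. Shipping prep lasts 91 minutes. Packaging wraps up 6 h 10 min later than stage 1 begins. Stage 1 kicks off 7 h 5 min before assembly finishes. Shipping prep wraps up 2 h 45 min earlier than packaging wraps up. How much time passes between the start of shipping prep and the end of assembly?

Stage 1 starts at 5:08 PM − 425 min = 10:03 AM.
Packaging ends at 10:03 AM + 370 min = 4:13 PM.
Shipping prep ends at 4:13 PM − 165 min = 1:28 PM.
Shipping prep starts at 1:28 PM − 91 min = 11:57 AM.
From 11:57 AM to 5:08 PM is 311 minutes.

311 minutes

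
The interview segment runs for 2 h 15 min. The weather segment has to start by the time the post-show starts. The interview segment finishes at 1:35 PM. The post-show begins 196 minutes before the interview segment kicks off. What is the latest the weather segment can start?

8:04 AM

The interview segment starts at 1:35 PM − 135 min = 11:20 AM.
The post-show starts at 11:20 AM − 196 min = 8:04 AM.
The weather segment is bounded by the post-show, so the latest it can start is 8:04 AM.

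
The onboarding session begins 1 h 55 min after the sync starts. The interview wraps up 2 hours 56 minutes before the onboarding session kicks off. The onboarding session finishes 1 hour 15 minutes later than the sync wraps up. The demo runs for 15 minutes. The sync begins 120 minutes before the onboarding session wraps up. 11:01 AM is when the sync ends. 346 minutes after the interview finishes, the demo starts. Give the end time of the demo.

3:16 PM

The onboarding session ends at 11:01 AM + 75 min = 12:16 PM.
The sync starts at 12:16 PM − 120 min = 10:16 AM.
The onboarding session starts at 10:16 AM + 115 min = 12:11 PM.
The interview ends at 12:11 PM − 176 min = 9:15 AM.
The demo starts at 9:15 AM + 346 min = 3:01 PM.
The demo ends at 3:01 PM + 15 min = 3:16 PM.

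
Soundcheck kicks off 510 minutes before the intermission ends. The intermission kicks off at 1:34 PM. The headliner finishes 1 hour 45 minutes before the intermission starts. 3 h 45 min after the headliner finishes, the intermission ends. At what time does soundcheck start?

7:04 AM

The headliner ends at 1:34 PM − 105 min = 11:49 AM.
The intermission ends at 11:49 AM + 225 min = 3:34 PM.
Soundcheck starts at 3:34 PM − 510 min = 7:04 AM.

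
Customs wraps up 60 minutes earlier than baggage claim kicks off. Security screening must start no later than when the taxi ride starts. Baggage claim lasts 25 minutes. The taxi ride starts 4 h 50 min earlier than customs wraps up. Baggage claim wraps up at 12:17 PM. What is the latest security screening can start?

6:02 AM

Baggage claim starts at 12:17 PM − 25 min = 11:52 AM.
Customs ends at 11:52 AM − 60 min = 10:52 AM.
The taxi ride starts at 10:52 AM − 290 min = 6:02 AM.
Security screening is bounded by the taxi ride, so the latest it can start is 6:02 AM.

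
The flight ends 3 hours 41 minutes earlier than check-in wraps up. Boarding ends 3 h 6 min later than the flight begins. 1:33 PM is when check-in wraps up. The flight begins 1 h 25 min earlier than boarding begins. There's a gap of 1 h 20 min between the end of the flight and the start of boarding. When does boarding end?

12:53 PM

The flight ends at 1:33 PM − 221 min = 9:52 AM.
Boarding starts at 9:52 AM + 80 min = 11:12 AM.
The flight starts at 11:12 AM − 85 min = 9:47 AM.
Boarding ends at 9:47 AM + 186 min = 12:53 PM.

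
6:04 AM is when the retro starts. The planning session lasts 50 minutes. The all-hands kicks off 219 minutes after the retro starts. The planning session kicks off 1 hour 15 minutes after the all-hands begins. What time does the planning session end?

11:48 AM

The all-hands starts at 6:04 AM + 219 min = 9:43 AM.
The planning session starts at 9:43 AM + 75 min = 10:58 AM.
The planning session ends at 10:58 AM + 50 min = 11:48 AM.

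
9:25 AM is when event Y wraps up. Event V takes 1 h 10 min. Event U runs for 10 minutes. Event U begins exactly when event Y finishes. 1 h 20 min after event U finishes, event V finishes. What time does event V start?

9:45 AM

Event U starts at 9:25 AM.
Event U ends at 9:25 AM + 10 min = 9:35 AM.
Event V ends at 9:35 AM + 80 min = 10:55 AM.
Event V starts at 10:55 AM − 70 min = 9:45 AM.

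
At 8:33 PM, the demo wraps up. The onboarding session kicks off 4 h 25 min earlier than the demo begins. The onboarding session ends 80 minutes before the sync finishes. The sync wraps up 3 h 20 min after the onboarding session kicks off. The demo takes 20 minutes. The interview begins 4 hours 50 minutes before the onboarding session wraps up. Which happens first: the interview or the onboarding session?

the interview

The demo starts at 8:33 PM − 20 min = 8:13 PM.
The onboarding session starts at 8:13 PM − 265 min = 3:48 PM.
The sync ends at 3:48 PM + 200 min = 7:08 PM.
The onboarding session ends at 7:08 PM − 80 min = 5:48 PM.
The interview starts at 5:48 PM − 290 min = 12:58 PM.
The interview starts at 12:58 PM and the onboarding session starts at 3:48 PM, so the interview is first.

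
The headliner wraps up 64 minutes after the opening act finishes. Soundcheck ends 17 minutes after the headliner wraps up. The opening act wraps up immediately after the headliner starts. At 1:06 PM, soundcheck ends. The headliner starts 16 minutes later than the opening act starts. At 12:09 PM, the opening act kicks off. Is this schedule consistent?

The headliner starts at 12:09 PM + 16 min = 12:25 PM.
So the opening act ends at 12:25 PM.
The headliner ends at 12:25 PM + 64 min = 1:29 PM.
Soundcheck ends at 1:29 PM + 17 min = 1:46 PM.
But soundcheck is also said to end at 1:06 PM — a 40-minute conflict.

No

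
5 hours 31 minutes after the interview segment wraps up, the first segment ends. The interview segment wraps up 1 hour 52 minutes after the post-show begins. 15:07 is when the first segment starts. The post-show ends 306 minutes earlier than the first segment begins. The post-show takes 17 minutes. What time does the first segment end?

17:07

The post-show ends at 15:07 − 306 min = 10:01.
The post-show starts at 10:01 − 17 min = 09:44.
The interview segment ends at 09:44 + 112 min = 11:36.
The first segment ends at 11:36 + 331 min = 17:07.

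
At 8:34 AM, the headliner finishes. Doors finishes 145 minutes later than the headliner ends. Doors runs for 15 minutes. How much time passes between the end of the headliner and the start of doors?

2 h 10 min

Doors ends at 8:34 AM + 145 min = 10:59 AM.
Doors starts at 10:59 AM − 15 min = 10:44 AM.
From 8:34 AM to 10:44 AM is 2 h 10 min.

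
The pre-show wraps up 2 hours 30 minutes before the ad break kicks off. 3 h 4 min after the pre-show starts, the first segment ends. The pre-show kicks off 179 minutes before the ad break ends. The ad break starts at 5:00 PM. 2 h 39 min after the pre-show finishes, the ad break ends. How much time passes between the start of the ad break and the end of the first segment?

14 minutes

The pre-show ends at 5:00 PM − 150 min = 2:30 PM.
The ad break ends at 2:30 PM + 159 min = 5:09 PM.
The pre-show starts at 5:09 PM − 179 min = 2:10 PM.
The first segment ends at 2:10 PM + 184 min = 5:14 PM.
From 5:00 PM to 5:14 PM is 14 minutes.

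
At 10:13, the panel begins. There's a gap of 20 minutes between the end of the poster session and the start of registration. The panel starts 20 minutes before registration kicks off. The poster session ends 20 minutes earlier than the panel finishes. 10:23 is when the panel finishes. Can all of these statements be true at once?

No

The poster session ends at 10:23 − 20 min = 10:03.
Registration starts at 10:03 + 20 min = 10:23.
The panel starts at 10:23 − 20 min = 10:03.
But the panel is also said to start at 10:13 — a 10-minute conflict.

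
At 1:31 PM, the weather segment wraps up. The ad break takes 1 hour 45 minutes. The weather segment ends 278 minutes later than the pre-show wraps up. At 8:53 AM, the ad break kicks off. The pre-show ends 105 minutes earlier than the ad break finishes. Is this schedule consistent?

The ad break ends at 8:53 AM + 105 min = 10:38 AM.
The pre-show ends at 10:38 AM − 105 min = 8:53 AM.
The weather segment ends at 8:53 AM + 278 min = 1:31 PM.
That matches the stated 1:31 PM, so the schedule is consistent.

Yes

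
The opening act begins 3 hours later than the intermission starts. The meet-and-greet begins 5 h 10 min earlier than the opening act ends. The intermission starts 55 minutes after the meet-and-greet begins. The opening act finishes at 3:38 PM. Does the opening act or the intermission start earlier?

the intermission

The meet-and-greet starts at 3:38 PM − 310 min = 10:28 AM.
The intermission starts at 10:28 AM + 55 min = 11:23 AM.
The opening act starts at 11:23 AM + 180 min = 2:23 PM.
The opening act starts at 2:23 PM and the intermission starts at 11:23 AM, so the intermission is first.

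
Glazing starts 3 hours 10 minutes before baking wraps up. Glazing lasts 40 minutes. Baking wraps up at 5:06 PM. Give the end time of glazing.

2:36 PM

Glazing starts at 5:06 PM − 190 min = 1:56 PM.
Glazing ends at 1:56 PM + 40 min = 2:36 PM.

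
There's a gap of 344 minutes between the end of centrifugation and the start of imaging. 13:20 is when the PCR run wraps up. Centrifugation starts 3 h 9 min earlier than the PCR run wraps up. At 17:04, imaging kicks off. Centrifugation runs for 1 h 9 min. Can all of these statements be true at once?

Yes

Centrifugation starts at 13:20 − 189 min = 10:11.
Centrifugation ends at 10:11 + 69 min = 11:20.
Imaging starts at 11:20 + 344 min = 17:04.
That matches the stated 17:04, so the schedule is consistent.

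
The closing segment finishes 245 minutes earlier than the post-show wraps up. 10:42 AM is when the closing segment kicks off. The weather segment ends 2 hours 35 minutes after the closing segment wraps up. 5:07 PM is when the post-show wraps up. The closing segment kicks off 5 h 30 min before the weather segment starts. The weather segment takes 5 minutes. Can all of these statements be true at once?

No

The closing segment ends at 5:07 PM − 245 min = 1:02 PM.
The weather segment ends at 1:02 PM + 155 min = 3:37 PM.
The weather segment starts at 3:37 PM − 5 min = 3:32 PM.
The closing segment starts at 3:32 PM − 330 min = 10:02 AM.
But the closing segment is also said to start at 10:42 AM — a 40-minute conflict.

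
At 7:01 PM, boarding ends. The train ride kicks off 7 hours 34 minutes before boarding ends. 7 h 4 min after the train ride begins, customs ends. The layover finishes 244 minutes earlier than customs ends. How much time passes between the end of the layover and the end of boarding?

The train ride starts at 7:01 PM − 454 min = 11:27 AM.
Customs ends at 11:27 AM + 424 min = 6:31 PM.
The layover ends at 6:31 PM − 244 min = 2:27 PM.
From 2:27 PM to 7:01 PM is 4 h 34 min.

4 h 34 min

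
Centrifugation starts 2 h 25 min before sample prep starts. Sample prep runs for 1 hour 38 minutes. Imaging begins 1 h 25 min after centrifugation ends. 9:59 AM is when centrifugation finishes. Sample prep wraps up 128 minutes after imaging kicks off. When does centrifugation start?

9:29 AM

Imaging starts at 9:59 AM + 85 min = 11:24 AM.
Sample prep ends at 11:24 AM + 128 min = 1:32 PM.
Sample prep starts at 1:32 PM − 98 min = 11:54 AM.
Centrifugation starts at 11:54 AM − 145 min = 9:29 AM.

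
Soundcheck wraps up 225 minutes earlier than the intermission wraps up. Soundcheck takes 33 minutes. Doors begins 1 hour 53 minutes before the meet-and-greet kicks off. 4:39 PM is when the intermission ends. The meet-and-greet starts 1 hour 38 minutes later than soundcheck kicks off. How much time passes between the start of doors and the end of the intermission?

Soundcheck ends at 4:39 PM − 225 min = 12:54 PM.
Soundcheck starts at 12:54 PM − 33 min = 12:21 PM.
The meet-and-greet starts at 12:21 PM + 98 min = 1:59 PM.
Doors starts at 1:59 PM − 113 min = 12:06 PM.
From 12:06 PM to 4:39 PM is 273 minutes.

273 minutes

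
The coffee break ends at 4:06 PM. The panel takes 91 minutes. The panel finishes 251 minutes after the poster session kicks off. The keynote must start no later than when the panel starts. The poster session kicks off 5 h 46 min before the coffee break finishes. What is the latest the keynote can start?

1:00 PM

The poster session starts at 4:06 PM − 346 min = 10:20 AM.
The panel ends at 10:20 AM + 251 min = 2:31 PM.
The panel starts at 2:31 PM − 91 min = 1:00 PM.
The keynote is bounded by the panel, so the latest it can start is 1:00 PM.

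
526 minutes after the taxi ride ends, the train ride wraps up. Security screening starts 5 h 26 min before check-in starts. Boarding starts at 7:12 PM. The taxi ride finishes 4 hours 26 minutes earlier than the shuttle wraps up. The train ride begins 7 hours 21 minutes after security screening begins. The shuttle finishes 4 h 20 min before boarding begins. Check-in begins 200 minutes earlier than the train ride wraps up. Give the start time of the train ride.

The shuttle ends at 7:12 PM − 260 min = 2:52 PM.
The taxi ride ends at 2:52 PM − 266 min = 10:26 AM.
The train ride ends at 10:26 AM + 526 min = 7:12 PM.
Check-in starts at 7:12 PM − 200 min = 3:52 PM.
Security screening starts at 3:52 PM − 326 min = 10:26 AM.
The train ride starts at 10:26 AM + 441 min = 5:47 PM.

5:47 PM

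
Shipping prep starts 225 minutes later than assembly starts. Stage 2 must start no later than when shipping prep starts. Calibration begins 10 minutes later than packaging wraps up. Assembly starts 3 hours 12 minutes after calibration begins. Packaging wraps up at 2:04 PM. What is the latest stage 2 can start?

Calibration starts at 2:04 PM + 10 min = 2:14 PM.
Assembly starts at 2:14 PM + 192 min = 5:26 PM.
Shipping prep starts at 5:26 PM + 225 min = 9:11 PM.
Stage 2 is bounded by shipping prep, so the latest it can start is 9:11 PM.

9:11 PM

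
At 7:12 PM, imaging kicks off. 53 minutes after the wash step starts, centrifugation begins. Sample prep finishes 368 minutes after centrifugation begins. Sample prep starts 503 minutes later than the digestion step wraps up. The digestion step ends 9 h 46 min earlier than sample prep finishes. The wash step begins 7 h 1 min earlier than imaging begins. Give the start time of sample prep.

5:49 PM

The wash step starts at 7:12 PM − 421 min = 12:11 PM.
Centrifugation starts at 12:11 PM + 53 min = 1:04 PM.
Sample prep ends at 1:04 PM + 368 min = 7:12 PM.
The digestion step ends at 7:12 PM − 586 min = 9:26 AM.
Sample prep starts at 9:26 AM + 503 min = 5:49 PM.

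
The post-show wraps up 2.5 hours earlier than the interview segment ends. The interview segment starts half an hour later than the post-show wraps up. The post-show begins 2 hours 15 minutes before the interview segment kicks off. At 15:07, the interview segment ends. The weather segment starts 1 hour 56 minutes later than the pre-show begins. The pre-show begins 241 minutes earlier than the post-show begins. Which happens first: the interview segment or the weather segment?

the weather segment

The post-show ends at 15:07 − 150 min = 12:37.
The interview segment starts at 12:37 + 30 min = 13:07.
The post-show starts at 13:07 − 135 min = 10:52.
The pre-show starts at 10:52 − 241 min = 06:51.
The weather segment starts at 06:51 + 116 min = 08:47.
The interview segment starts at 13:07 and the weather segment starts at 08:47, so the weather segment is first.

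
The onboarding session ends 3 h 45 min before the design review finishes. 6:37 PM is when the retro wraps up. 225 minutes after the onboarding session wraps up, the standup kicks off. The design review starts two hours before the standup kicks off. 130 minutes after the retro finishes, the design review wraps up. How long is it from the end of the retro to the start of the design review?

10 minutes

The design review ends at 6:37 PM + 130 min = 8:47 PM.
The onboarding session ends at 8:47 PM − 225 min = 5:02 PM.
The standup starts at 5:02 PM + 225 min = 8:47 PM.
The design review starts at 8:47 PM − 120 min = 6:47 PM.
From 6:37 PM to 6:47 PM is 10 minutes.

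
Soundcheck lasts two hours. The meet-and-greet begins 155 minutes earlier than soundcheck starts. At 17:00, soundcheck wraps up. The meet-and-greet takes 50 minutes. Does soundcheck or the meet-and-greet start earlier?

Soundcheck starts at 17:00 − 120 min = 15:00.
The meet-and-greet starts at 15:00 − 155 min = 12:25.
Soundcheck starts at 15:00 and the meet-and-greet starts at 12:25, so the meet-and-greet is first.

the meet-and-greet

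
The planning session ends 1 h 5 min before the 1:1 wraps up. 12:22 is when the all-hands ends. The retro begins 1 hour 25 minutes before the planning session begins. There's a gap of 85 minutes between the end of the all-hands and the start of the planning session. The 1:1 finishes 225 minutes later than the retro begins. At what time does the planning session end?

15:02

The planning session starts at 12:22 + 85 min = 13:47.
The retro starts at 13:47 − 85 min = 12:22.
The 1:1 ends at 12:22 + 225 min = 16:07.
The planning session ends at 16:07 − 65 min = 15:02.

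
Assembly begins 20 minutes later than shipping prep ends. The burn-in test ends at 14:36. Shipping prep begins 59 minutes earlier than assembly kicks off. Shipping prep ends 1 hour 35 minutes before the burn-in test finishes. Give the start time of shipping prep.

12:22

Shipping prep ends at 14:36 − 95 min = 13:01.
Assembly starts at 13:01 + 20 min = 13:21.
Shipping prep starts at 13:21 − 59 min = 12:22.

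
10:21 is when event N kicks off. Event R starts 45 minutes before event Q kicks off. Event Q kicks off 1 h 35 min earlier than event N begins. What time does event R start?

Event Q starts at 10:21 − 95 min = 08:46.
Event R starts at 08:46 − 45 min = 08:01.

08:01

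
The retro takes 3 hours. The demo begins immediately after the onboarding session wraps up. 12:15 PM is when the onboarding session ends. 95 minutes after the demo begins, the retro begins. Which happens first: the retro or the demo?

The demo starts at 12:15 PM.
The retro starts at 12:15 PM + 95 min = 1:50 PM.
The retro starts at 1:50 PM and the demo starts at 12:15 PM, so the demo is first.

the demo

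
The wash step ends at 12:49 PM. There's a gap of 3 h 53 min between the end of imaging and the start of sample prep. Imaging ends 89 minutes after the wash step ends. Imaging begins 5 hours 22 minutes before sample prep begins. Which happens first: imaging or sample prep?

Imaging ends at 12:49 PM + 89 min = 2:18 PM.
Sample prep starts at 2:18 PM + 233 min = 6:11 PM.
Imaging starts at 6:11 PM − 322 min = 12:49 PM.
Imaging starts at 12:49 PM and sample prep starts at 6:11 PM, so imaging is first.

imaging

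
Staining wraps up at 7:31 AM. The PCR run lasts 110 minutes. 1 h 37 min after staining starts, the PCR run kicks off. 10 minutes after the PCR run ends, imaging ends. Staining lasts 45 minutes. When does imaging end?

Staining starts at 7:31 AM − 45 min = 6:46 AM.
The PCR run starts at 6:46 AM + 97 min = 8:23 AM.
The PCR run ends at 8:23 AM + 110 min = 10:13 AM.
Imaging ends at 10:13 AM + 10 min = 10:23 AM.

10:23 AM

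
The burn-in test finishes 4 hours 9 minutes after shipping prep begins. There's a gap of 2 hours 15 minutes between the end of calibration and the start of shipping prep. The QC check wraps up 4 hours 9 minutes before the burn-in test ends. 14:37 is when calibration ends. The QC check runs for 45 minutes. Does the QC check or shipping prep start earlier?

Shipping prep starts at 14:37 + 135 min = 16:52.
The burn-in test ends at 16:52 + 249 min = 21:01.
The QC check ends at 21:01 − 249 min = 16:52.
The QC check starts at 16:52 − 45 min = 16:07.
The QC check starts at 16:07 and shipping prep starts at 16:52, so the QC check is first.

the QC check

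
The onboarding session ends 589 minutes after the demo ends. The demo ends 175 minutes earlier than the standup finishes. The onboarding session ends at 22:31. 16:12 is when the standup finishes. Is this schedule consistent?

The demo ends at 16:12 − 175 min = 13:17.
The onboarding session ends at 13:17 + 589 min = 23:06.
But the onboarding session is also said to end at 22:31 — a 35-minute conflict.

No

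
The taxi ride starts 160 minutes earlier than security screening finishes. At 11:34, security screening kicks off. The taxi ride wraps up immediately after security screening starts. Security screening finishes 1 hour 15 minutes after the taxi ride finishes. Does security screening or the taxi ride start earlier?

The taxi ride ends at 11:34.
Security screening ends at 11:34 + 75 min = 12:49.
The taxi ride starts at 12:49 − 160 min = 10:09.
Security screening starts at 11:34 and the taxi ride starts at 10:09, so the taxi ride is first.

the taxi ride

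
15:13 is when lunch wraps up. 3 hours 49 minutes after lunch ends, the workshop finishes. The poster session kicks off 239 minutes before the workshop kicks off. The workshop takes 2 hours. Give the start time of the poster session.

13:03

The workshop ends at 15:13 + 229 min = 19:02.
The workshop starts at 19:02 − 120 min = 17:02.
The poster session starts at 17:02 − 239 min = 13:03.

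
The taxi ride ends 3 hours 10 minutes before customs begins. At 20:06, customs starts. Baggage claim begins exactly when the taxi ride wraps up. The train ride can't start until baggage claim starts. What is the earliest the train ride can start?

The taxi ride ends at 20:06 − 190 min = 16:56.
So baggage claim starts at 16:56.
The train ride is bounded by baggage claim, so the earliest it can start is 16:56.

16:56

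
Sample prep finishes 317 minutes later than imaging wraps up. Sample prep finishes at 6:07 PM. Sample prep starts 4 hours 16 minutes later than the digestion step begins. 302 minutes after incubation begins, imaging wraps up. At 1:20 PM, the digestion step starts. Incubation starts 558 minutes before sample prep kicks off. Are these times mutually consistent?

Sample prep starts at 1:20 PM + 256 min = 5:36 PM.
Incubation starts at 5:36 PM − 558 min = 8:18 AM.
Imaging ends at 8:18 AM + 302 min = 1:20 PM.
Sample prep ends at 1:20 PM + 317 min = 6:37 PM.
But sample prep is also said to end at 6:07 PM — a 30-minute conflict.

No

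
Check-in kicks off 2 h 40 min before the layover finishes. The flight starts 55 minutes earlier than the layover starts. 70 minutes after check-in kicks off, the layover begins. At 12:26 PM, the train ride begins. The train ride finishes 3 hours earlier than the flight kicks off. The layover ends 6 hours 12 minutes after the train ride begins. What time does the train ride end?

1:13 PM

The layover ends at 12:26 PM + 372 min = 6:38 PM.
Check-in starts at 6:38 PM − 160 min = 3:58 PM.
The layover starts at 3:58 PM + 70 min = 5:08 PM.
The flight starts at 5:08 PM − 55 min = 4:13 PM.
The train ride ends at 4:13 PM − 180 min = 1:13 PM.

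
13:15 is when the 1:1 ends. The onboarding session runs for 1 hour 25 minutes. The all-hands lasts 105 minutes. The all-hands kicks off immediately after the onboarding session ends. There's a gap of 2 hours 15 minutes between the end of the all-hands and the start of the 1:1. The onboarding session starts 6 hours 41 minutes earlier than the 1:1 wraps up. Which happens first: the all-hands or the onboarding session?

the onboarding session

The onboarding session starts at 13:15 − 401 min = 06:34.
The onboarding session ends at 06:34 + 85 min = 07:59.
So the all-hands starts at 07:59.
The all-hands starts at 07:59 and the onboarding session starts at 06:34, so the onboarding session is first.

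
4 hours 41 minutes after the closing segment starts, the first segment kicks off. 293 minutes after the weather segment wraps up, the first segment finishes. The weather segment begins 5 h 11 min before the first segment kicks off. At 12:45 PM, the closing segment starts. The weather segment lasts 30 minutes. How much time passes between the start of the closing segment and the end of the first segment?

The first segment starts at 12:45 PM + 281 min = 5:26 PM.
The weather segment starts at 5:26 PM − 311 min = 12:15 PM.
The weather segment ends at 12:15 PM + 30 min = 12:45 PM.
The first segment ends at 12:45 PM + 293 min = 5:38 PM.
From 12:45 PM to 5:38 PM is 4 h 53 min.

4 h 53 min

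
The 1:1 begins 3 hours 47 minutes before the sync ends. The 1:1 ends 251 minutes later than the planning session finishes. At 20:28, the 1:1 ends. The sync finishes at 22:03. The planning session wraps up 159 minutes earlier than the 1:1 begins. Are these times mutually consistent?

No

The 1:1 starts at 22:03 − 227 min = 18:16.
The planning session ends at 18:16 − 159 min = 15:37.
The 1:1 ends at 15:37 + 251 min = 19:48.
But the 1:1 is also said to end at 20:28 — a 40-minute conflict.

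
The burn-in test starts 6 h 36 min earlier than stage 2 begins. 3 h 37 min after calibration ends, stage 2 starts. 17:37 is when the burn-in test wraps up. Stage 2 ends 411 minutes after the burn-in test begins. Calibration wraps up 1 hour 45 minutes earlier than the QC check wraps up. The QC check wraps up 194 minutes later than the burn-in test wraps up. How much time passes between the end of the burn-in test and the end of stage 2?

The QC check ends at 17:37 + 194 min = 20:51.
Calibration ends at 20:51 − 105 min = 19:06.
Stage 2 starts at 19:06 + 217 min = 22:43.
The burn-in test starts at 22:43 − 396 min = 16:07.
Stage 2 ends at 16:07 + 411 min = 22:58.
From 17:37 to 22:58 is 321 minutes.

321 minutes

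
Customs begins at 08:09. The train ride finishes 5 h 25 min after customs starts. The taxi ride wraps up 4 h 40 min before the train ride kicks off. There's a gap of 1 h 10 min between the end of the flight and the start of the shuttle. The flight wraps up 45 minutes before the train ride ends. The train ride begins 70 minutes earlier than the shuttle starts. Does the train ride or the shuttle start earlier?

the train ride

The train ride ends at 08:09 + 325 min = 13:34.
The flight ends at 13:34 − 45 min = 12:49.
The shuttle starts at 12:49 + 70 min = 13:59.
The train ride starts at 13:59 − 70 min = 12:49.
The train ride starts at 12:49 and the shuttle starts at 13:59, so the train ride is first.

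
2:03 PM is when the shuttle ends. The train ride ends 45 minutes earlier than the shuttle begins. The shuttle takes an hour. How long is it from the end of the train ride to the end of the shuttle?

The shuttle starts at 2:03 PM − 60 min = 1:03 PM.
The train ride ends at 1:03 PM − 45 min = 12:18 PM.
From 12:18 PM to 2:03 PM is 105 minutes.

105 minutes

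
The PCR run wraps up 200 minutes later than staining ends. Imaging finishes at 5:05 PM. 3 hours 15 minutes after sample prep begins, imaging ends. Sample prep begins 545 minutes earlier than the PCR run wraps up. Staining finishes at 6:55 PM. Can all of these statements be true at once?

No

The PCR run ends at 6:55 PM + 200 min = 10:15 PM.
Sample prep starts at 10:15 PM − 545 min = 1:10 PM.
Imaging ends at 1:10 PM + 195 min = 4:25 PM.
But imaging is also said to end at 5:05 PM — a 40-minute conflict.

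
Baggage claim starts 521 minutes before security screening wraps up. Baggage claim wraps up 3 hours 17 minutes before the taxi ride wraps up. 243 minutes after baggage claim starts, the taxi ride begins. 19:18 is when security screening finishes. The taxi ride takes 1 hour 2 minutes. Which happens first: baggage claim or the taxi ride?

Baggage claim starts at 19:18 − 521 min = 10:37.
The taxi ride starts at 10:37 + 243 min = 14:40.
Baggage claim starts at 10:37 and the taxi ride starts at 14:40, so baggage claim is first.

baggage claim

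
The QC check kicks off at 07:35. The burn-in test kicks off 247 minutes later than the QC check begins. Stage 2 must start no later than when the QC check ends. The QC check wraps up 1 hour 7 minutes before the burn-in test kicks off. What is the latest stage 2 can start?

10:35

The burn-in test starts at 07:35 + 247 min = 11:42.
The QC check ends at 11:42 − 67 min = 10:35.
Stage 2 is bounded by the QC check, so the latest it can start is 10:35.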